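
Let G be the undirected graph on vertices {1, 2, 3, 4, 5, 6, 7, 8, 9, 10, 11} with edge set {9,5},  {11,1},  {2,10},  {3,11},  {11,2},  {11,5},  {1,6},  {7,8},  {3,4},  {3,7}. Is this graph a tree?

Yes

|V| = 11, |E| = 10.
Connected and |E| = |V| - 1, which characterizes a tree.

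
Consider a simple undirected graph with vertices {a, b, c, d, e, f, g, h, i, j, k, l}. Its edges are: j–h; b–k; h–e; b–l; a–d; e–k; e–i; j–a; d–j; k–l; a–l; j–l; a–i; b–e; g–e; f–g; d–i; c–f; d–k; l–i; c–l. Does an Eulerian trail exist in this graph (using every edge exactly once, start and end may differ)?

Degrees: a:4, b:3, c:2, d:4, e:5, f:2, g:2, h:2, i:4, j:4, k:4, l:6
Odd-degree vertices: b, e (2 total).
With 2 odd-degree vertices and all edges in one connected piece, an Eulerian trail exists (from b to e).

Yes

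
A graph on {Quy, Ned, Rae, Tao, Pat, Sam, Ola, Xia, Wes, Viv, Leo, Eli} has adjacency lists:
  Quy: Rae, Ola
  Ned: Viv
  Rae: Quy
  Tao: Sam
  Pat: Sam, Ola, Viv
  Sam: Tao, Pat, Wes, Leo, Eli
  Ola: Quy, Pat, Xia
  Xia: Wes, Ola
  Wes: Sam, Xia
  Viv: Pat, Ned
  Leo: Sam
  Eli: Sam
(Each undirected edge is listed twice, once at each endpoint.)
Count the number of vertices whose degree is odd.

8

Degrees: Quy:2, Ned:1, Rae:1, Tao:1, Pat:3, Sam:5, Ola:3, Xia:2, Wes:2, Viv:2, Leo:1, Eli:1
Odd-degree vertices: Ned, Rae, Tao, Pat, Sam, Ola, Leo, Eli.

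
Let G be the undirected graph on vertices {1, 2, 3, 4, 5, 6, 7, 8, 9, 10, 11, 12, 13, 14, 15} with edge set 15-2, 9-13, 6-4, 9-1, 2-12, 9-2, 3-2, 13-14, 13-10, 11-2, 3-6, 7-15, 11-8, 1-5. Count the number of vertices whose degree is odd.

10

Degrees: 1:2, 2:5, 3:2, 4:1, 5:1, 6:2, 7:1, 8:1, 9:3, 10:1, 11:2, 12:1, 13:3, 14:1, 15:2
Odd-degree vertices: 2, 4, 5, 7, 8, 9, 10, 12, 13, 14.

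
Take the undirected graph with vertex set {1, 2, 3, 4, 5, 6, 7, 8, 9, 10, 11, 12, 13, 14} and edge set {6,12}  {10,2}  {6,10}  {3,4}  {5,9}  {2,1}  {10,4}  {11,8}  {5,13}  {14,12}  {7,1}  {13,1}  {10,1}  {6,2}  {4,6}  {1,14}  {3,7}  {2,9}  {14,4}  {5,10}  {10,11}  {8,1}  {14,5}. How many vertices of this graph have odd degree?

0

Degrees: 1:6, 2:4, 3:2, 4:4, 5:4, 6:4, 7:2, 8:2, 9:2, 10:6, 11:2, 12:2, 13:2, 14:4
Odd-degree vertices: none.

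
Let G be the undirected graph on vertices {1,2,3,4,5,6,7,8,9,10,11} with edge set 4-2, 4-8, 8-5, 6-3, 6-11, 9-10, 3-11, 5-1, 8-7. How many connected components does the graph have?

Component: {9, 10}
Component: {3, 6, 11}
Component: {1, 2, 4, 5, 7, 8}

3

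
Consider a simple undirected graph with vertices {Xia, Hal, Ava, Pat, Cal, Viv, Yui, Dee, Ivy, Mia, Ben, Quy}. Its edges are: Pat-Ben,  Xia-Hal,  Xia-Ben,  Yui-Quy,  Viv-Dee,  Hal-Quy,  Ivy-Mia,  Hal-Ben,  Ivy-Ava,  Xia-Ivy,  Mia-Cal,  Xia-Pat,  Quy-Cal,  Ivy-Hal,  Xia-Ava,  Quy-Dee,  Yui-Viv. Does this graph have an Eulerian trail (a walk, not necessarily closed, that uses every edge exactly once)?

Degrees: Xia:5, Hal:4, Ava:2, Pat:2, Cal:2, Viv:2, Yui:2, Dee:2, Ivy:4, Mia:2, Ben:3, Quy:4
Odd-degree vertices: Xia, Ben (2 total).
The non-isolated vertices are connected and exactly 2 have odd degree, so an Eulerian trail exists (from Xia to Ben).

Yes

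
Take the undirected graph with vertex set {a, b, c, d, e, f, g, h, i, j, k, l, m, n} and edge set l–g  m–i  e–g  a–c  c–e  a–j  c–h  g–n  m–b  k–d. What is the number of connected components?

4

Component: {f}
Component: {d, k}
Component: {b, i, m}
Component: {a, c, e, g, h, j, l, n}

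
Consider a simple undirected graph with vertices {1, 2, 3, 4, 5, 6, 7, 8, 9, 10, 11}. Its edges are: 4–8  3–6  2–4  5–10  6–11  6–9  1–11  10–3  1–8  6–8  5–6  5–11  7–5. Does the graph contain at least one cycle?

Yes

The graph has 11 vertices, 13 edges, and 1 connected component.
One cycle is 6-5-10-3-6.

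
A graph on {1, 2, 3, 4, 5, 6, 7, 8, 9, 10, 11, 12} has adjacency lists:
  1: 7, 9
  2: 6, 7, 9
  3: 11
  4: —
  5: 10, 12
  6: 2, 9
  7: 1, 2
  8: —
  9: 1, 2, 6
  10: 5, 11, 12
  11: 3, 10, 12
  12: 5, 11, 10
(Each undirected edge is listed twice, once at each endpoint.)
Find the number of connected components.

Component: {4}
Component: {8}
Component: {1, 2, 6, 7, 9}
Component: {3, 5, 10, 11, 12}

4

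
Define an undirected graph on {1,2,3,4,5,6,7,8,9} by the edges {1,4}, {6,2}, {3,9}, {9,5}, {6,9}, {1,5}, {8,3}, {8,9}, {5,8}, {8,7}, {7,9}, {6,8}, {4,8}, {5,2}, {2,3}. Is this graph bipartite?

5-8-9-5 is an odd cycle (length 3), and a bipartite graph can contain only even cycles.

No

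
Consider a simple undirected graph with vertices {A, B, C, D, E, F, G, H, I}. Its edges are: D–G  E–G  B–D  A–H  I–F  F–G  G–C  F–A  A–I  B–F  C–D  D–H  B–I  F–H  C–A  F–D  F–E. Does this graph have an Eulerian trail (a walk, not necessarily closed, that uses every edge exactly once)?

Degrees: A:4, B:3, C:3, D:5, E:2, F:7, G:4, H:3, I:3
Odd-degree vertices: B, C, D, F, H, I (6 total).
With 6 odd-degree vertices (more than two), no single trail can use every edge.

No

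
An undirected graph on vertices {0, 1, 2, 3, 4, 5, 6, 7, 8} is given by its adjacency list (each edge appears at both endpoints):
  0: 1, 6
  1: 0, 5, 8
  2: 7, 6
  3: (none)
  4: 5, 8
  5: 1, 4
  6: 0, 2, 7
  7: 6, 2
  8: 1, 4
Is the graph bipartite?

7-2-6-7 is an odd cycle (length 3), and a bipartite graph can contain only even cycles.

No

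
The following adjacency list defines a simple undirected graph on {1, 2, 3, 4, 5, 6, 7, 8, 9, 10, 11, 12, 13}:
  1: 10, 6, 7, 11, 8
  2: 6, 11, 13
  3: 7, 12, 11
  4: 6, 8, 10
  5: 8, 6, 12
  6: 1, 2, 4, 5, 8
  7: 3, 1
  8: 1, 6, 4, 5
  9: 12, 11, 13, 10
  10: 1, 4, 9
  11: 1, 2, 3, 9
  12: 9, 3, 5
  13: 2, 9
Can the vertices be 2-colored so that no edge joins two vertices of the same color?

The cycle 6-8-1-6 has length 3, which is odd, so the graph is not bipartite.

No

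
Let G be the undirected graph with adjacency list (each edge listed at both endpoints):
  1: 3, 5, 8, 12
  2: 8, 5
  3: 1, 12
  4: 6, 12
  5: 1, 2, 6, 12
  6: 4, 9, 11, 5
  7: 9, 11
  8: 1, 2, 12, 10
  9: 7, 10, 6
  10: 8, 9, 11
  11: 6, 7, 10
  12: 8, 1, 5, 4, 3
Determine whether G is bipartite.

No

The cycle 8-1-12-8 has length 3, which is odd, so the graph is not bipartite.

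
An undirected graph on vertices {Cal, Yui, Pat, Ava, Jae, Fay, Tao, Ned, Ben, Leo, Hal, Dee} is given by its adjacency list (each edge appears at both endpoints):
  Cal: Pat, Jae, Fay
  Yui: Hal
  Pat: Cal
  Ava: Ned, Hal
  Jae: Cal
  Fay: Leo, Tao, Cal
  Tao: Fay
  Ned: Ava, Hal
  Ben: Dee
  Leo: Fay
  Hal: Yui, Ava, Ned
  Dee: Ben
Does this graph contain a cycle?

Yes

The graph has 12 vertices, 10 edges, and 3 connected components.
One cycle is Hal-Ned-Ava-Hal.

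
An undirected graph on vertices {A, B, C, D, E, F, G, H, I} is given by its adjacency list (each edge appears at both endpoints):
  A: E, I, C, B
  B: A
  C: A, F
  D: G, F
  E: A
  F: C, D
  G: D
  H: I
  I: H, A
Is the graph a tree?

Yes

The graph has 9 vertices and 8 edges.
It is connected with exactly 8 edges, hence acyclic — it is a tree.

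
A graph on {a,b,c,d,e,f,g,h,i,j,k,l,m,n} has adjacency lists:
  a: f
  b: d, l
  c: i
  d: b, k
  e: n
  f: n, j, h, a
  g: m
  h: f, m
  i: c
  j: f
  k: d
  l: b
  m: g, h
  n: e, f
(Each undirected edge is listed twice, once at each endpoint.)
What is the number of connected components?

Component: {c, i}
Component: {b, d, k, l}
Component: {a, e, f, g, h, j, m, n}

3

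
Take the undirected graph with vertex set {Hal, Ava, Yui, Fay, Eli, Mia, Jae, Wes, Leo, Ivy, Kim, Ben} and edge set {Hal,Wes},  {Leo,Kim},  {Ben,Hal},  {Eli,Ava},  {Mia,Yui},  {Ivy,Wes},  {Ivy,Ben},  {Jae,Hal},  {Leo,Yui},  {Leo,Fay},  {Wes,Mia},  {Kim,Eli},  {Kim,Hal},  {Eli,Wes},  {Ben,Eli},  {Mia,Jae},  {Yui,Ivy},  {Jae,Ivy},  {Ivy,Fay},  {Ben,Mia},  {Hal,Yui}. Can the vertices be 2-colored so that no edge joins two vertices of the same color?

Yes

A valid 2-coloring puts {Ava, Yui, Fay, Jae, Wes, Kim, Ben} on one side and {Hal, Eli, Mia, Leo, Ivy} on the other; every edge crosses between the two sides.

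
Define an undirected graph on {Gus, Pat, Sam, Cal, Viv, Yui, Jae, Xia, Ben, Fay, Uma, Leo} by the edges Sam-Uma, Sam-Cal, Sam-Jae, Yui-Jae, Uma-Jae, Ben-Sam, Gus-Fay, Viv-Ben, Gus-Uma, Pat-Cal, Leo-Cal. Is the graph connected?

No

Component: {Xia}
Component: {Gus, Pat, Sam, Cal, Viv, Yui, Jae, Ben, Fay, Uma, Leo}
No edge joins these 2 groups, so the graph is disconnected.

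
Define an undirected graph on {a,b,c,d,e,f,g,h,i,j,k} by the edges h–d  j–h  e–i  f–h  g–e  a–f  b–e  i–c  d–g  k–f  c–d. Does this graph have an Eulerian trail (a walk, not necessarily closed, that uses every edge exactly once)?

No

Degrees: a:1, b:1, c:2, d:3, e:3, f:3, g:2, h:3, i:2, j:1, k:1
Odd-degree vertices: a, b, d, e, f, h, j, k (8 total).
An Eulerian trail requires 0 or 2 odd-degree vertices; here there are 8.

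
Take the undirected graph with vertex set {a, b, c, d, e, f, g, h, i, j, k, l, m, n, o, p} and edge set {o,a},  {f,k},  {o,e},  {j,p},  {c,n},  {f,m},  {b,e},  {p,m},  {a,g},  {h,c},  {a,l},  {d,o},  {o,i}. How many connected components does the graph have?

Component: {c, h, n}
Component: {f, j, k, m, p}
Component: {a, b, d, e, g, i, l, o}

3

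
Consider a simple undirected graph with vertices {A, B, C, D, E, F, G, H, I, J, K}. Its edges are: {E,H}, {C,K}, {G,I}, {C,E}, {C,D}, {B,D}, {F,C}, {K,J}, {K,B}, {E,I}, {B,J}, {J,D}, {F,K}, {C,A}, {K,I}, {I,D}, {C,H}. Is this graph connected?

A breadth-first search from A visits A, C, D, K, E, H, F, J, B, I, G — all 11 vertices — so the graph is connected.

Yes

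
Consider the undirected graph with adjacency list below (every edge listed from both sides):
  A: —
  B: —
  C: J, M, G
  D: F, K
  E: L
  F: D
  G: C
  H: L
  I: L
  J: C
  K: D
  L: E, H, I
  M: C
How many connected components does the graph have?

5

Component: {A}
Component: {B}
Component: {D, F, K}
Component: {C, G, J, M}
Component: {E, H, I, L}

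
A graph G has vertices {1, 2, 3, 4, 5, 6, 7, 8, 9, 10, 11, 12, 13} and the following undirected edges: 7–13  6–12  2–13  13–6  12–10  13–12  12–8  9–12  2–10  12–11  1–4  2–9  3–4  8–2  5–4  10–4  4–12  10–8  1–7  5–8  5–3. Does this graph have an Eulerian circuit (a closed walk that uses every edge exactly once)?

No

Degrees: 1:2, 2:4, 3:2, 4:5, 5:3, 6:2, 7:2, 8:4, 9:2, 10:4, 11:1, 12:7, 13:4
4, 5, 11, 12 have odd degree; an Eulerian circuit needs every degree to be even, so none exists.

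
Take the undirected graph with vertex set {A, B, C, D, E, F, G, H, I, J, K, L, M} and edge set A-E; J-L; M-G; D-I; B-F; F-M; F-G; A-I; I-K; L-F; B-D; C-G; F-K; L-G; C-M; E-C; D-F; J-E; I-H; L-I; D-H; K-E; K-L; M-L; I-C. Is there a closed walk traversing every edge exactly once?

Yes

Degrees: A:2, B:2, C:4, D:4, E:4, F:6, G:4, H:2, I:6, J:2, K:4, L:6, M:4
All degrees are even and the non-isolated vertices are connected — an Eulerian circuit exists.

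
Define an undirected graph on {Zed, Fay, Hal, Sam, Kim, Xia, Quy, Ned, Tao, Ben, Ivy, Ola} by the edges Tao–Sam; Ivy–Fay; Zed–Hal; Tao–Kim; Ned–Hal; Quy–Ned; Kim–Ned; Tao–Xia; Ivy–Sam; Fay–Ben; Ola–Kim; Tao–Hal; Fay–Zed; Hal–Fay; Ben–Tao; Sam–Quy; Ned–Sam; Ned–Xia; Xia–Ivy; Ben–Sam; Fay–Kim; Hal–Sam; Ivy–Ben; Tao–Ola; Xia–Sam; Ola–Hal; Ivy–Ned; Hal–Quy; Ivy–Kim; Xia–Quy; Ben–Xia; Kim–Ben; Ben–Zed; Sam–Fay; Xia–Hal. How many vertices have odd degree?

Degrees: Zed:3, Fay:6, Hal:8, Sam:8, Kim:6, Xia:7, Quy:4, Ned:6, Tao:6, Ben:7, Ivy:6, Ola:3
Odd-degree vertices: Zed, Xia, Ben, Ola.

4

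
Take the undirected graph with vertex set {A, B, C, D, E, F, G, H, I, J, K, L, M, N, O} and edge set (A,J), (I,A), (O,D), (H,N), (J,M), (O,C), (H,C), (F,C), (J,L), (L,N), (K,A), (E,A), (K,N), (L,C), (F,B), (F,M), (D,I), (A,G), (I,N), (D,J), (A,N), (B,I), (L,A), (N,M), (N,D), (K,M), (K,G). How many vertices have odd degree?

Degrees: A:7, B:2, C:4, D:4, E:1, F:3, G:2, H:2, I:4, J:4, K:4, L:4, M:4, N:7, O:2
Odd-degree vertices: A, E, F, N.

4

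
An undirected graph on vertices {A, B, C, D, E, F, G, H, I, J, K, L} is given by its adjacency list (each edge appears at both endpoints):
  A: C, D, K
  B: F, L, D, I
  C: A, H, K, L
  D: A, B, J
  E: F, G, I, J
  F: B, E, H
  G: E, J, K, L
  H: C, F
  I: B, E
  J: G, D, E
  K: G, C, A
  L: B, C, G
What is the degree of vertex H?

Neighbors of H: C, F.

2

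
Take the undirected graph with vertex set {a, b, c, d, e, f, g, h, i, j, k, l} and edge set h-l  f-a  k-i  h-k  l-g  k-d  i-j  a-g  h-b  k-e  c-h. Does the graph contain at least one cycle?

The graph has 12 vertices, 11 edges, and 1 connected component.
A forest on 12 vertices with 1 component has exactly 11 edges, which matches — so no cycle.

No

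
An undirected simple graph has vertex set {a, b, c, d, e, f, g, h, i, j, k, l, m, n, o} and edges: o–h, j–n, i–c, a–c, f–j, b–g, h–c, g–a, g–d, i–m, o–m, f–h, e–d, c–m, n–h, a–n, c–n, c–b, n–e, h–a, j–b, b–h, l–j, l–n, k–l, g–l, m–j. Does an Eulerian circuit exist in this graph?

Degrees: a:4, b:4, c:6, d:2, e:2, f:2, g:4, h:6, i:2, j:5, k:1, l:4, m:4, n:6, o:2
j, k have odd degree; an Eulerian circuit needs every degree to be even, so none exists.

No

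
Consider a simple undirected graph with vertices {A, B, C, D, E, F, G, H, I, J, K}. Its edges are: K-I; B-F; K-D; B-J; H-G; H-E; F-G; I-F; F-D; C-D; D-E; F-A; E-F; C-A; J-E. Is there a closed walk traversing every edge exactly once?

Degrees: A:2, B:2, C:2, D:4, E:4, F:6, G:2, H:2, I:2, J:2, K:2
All degrees are even and the non-isolated vertices are connected — an Eulerian circuit exists.

Yes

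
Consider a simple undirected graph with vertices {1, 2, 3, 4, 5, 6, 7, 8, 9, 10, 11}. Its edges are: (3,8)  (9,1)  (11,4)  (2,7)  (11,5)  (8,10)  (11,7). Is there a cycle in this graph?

No

|V| = 11, |E| = 7, number of components = 4.
Since 7 = 11 - 4, the graph is a forest and contains no cycle.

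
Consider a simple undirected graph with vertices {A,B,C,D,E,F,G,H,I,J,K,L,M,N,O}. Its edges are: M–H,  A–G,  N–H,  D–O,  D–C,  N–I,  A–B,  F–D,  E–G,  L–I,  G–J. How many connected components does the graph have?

Component: {K}
Component: {C, D, F, O}
Component: {A, B, E, G, J}
Component: {H, I, L, M, N}

4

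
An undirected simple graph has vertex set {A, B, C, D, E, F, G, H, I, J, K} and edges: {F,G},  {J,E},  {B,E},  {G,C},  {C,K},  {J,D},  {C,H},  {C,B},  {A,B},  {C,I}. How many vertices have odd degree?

8

Degrees: A:1, B:3, C:5, D:1, E:2, F:1, G:2, H:1, I:1, J:2, K:1
Odd-degree vertices: A, B, C, D, F, H, I, K.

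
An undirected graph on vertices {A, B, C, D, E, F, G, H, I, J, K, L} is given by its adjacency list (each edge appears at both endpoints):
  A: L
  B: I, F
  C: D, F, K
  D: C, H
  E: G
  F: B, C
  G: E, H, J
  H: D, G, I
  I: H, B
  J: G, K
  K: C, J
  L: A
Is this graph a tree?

No

The graph has 12 vertices and 12 edges.
It is not connected, so it is not a tree.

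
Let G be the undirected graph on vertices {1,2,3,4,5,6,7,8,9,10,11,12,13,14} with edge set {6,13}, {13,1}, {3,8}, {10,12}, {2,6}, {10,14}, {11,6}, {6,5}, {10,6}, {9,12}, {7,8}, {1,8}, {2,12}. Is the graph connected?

No

Component: {4}
Component: {1, 2, 3, 5, 6, 7, 8, 9, 10, 11, 12, 13, 14}
No edge joins these 2 groups, so the graph is disconnected.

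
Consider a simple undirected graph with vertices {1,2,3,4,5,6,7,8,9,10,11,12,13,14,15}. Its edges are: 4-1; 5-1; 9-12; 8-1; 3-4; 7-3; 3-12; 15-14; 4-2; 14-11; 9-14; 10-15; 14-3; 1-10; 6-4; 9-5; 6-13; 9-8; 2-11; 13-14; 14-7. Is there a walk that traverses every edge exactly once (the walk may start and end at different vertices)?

Degrees: 1:4, 2:2, 3:4, 4:4, 5:2, 6:2, 7:2, 8:2, 9:4, 10:2, 11:2, 12:2, 13:2, 14:6, 15:2
Odd-degree vertices: none (0 total).
With 0 odd-degree vertices and all edges in one connected piece, an Eulerian trail exists.

Yes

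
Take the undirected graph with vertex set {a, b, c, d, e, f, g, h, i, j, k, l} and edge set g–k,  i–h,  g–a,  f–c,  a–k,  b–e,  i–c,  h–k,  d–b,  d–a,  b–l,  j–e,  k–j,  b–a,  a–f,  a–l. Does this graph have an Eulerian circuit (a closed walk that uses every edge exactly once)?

Yes

Degrees: a:6, b:4, c:2, d:2, e:2, f:2, g:2, h:2, i:2, j:2, k:4, l:2
Every vertex has even degree and the edges form a single connected piece, so an Eulerian circuit exists.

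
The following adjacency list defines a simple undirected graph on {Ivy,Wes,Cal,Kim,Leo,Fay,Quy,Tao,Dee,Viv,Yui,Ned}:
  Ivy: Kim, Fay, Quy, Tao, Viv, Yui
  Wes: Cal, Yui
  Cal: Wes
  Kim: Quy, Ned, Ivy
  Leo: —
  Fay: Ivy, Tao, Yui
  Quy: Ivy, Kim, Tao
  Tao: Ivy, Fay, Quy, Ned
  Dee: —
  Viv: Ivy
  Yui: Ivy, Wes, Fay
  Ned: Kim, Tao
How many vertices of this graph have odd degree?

Degrees: Ivy:6, Wes:2, Cal:1, Kim:3, Leo:0, Fay:3, Quy:3, Tao:4, Dee:0, Viv:1, Yui:3, Ned:2
Odd-degree vertices: Cal, Kim, Fay, Quy, Viv, Yui.

6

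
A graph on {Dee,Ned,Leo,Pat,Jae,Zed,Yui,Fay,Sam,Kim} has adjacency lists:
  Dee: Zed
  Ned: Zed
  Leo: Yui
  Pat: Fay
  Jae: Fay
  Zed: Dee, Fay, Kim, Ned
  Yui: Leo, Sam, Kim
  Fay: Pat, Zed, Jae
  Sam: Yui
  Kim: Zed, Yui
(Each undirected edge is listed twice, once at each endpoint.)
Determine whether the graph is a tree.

Yes

|V| = 10, |E| = 9.
Connected and |E| = |V| - 1, which characterizes a tree.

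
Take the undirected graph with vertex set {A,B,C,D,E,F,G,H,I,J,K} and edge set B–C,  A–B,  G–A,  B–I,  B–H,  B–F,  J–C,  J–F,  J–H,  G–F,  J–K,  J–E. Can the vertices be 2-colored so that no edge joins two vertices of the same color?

Yes

A valid 2-coloring puts {B, D, G, J} on one side and {A, C, E, F, H, I, K} on the other; every edge crosses between the two sides.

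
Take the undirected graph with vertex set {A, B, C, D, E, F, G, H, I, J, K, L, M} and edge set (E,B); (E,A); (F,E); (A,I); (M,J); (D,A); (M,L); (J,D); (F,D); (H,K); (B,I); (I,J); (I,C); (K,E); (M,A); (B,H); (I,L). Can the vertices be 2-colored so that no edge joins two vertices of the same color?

Yes

Partition the vertices as {D, E, G, H, I, M} vs {A, B, C, F, J, K, L}. Each listed edge has one endpoint in each part, so the graph is bipartite.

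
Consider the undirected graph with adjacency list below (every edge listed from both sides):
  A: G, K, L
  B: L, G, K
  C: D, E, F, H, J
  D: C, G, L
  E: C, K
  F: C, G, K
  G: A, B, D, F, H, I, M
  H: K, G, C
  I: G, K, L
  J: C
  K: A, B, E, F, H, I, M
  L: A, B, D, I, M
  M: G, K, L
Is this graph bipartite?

Partition the vertices as {C, G, K, L} vs {A, B, D, E, F, H, I, J, M}. Each listed edge has one endpoint in each part, so the graph is bipartite.

Yes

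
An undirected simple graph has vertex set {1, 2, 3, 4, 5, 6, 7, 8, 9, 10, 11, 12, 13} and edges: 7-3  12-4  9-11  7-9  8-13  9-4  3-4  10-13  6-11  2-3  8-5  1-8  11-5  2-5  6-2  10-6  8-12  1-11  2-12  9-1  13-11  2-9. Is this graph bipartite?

11-9-1-11 is an odd cycle (length 3), and a bipartite graph can contain only even cycles.

No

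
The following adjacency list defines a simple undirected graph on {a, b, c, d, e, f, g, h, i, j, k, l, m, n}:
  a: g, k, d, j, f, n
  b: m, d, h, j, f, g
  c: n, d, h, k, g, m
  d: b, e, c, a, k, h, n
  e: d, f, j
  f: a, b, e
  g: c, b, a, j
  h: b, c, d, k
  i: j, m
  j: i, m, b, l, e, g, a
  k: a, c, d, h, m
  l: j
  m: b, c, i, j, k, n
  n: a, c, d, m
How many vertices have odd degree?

Degrees: a:6, b:6, c:6, d:7, e:3, f:3, g:4, h:4, i:2, j:7, k:5, l:1, m:6, n:4
Odd-degree vertices: d, e, f, j, k, l.

6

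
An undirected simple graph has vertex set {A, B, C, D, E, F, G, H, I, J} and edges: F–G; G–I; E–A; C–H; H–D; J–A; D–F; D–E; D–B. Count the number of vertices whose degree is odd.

Degrees: A:2, B:1, C:1, D:4, E:2, F:2, G:2, H:2, I:1, J:1
Odd-degree vertices: B, C, I, J.

4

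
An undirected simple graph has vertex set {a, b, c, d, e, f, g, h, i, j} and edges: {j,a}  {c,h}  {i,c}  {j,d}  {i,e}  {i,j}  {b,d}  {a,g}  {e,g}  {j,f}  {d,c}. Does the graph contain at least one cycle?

Yes

|V| = 10, |E| = 11, number of components = 1.
One cycle is a-j-i-e-g-a.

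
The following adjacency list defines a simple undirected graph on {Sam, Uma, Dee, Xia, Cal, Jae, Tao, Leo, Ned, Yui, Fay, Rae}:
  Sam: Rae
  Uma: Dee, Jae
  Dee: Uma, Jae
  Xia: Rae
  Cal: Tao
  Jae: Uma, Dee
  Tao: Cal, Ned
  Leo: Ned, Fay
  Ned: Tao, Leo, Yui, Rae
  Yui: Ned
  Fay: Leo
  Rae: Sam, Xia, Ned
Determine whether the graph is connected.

Component: {Uma, Dee, Jae}
Component: {Sam, Xia, Cal, Tao, Leo, Ned, Yui, Fay, Rae}
No edge joins these 2 groups, so the graph is disconnected.

No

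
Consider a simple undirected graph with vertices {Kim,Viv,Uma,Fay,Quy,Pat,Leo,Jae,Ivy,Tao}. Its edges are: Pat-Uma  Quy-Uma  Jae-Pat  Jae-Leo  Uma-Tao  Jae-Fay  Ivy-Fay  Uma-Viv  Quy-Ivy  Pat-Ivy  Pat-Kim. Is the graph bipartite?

Yes

A valid 2-coloring puts {Viv, Fay, Quy, Pat, Leo, Tao} on one side and {Kim, Uma, Jae, Ivy} on the other; every edge crosses between the two sides.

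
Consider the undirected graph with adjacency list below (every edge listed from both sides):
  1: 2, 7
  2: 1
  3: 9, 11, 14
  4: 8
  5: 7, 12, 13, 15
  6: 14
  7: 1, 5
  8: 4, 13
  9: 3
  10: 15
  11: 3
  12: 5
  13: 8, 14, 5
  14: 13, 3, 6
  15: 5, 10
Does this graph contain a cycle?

|V| = 15, |E| = 14, number of components = 1.
A forest on 15 vertices with 1 component has exactly 14 edges, which matches — so no cycle.

No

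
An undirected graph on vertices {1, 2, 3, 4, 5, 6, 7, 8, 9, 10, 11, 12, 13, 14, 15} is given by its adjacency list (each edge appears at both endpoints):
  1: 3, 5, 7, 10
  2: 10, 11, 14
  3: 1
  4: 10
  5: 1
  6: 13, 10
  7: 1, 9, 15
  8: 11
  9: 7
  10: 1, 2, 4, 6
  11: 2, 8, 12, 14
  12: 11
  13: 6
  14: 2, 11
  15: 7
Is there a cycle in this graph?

The graph has 15 vertices, 15 edges, and 1 connected component.
Since 15 > 15 - 1, a cycle must exist; for instance 2-11-14-2.

Yes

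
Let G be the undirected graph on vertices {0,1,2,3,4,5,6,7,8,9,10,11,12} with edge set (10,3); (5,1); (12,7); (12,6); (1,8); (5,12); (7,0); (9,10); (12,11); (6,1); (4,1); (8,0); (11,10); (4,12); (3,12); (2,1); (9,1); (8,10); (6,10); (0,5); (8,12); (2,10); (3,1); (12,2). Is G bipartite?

Yes

Partition the vertices as {2, 3, 4, 5, 6, 7, 8, 9, 11} vs {0, 1, 10, 12}. Each listed edge has one endpoint in each part, so the graph is bipartite.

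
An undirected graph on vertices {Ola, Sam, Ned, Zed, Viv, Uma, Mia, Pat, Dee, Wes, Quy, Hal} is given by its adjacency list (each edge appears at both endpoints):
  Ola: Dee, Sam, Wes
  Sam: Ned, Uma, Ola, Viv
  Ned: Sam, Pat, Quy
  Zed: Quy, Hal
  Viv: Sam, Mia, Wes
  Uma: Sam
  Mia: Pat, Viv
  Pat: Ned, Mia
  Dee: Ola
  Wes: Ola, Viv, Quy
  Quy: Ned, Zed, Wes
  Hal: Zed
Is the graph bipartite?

Wes-Ola-Sam-Ned-Quy-Wes is an odd cycle (length 5), and a bipartite graph can contain only even cycles.

No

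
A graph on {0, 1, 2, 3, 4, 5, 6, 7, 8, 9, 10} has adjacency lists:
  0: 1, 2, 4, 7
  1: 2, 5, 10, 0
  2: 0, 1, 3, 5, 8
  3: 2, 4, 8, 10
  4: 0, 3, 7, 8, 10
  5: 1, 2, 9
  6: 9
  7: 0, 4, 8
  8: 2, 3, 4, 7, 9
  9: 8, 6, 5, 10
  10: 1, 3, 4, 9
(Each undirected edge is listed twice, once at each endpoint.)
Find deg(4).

Neighbors of 4: 0, 3, 7, 8, 10.

5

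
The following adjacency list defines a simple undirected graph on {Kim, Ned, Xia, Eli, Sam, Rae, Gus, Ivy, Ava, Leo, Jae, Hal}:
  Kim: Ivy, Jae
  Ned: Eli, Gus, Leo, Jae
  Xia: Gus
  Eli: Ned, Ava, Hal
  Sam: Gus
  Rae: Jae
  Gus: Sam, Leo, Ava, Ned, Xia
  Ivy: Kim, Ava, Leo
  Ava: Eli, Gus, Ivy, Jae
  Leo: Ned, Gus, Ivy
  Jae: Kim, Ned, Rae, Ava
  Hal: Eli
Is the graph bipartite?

No

Gus-Leo-Ned-Gus is an odd cycle (length 3), and a bipartite graph can contain only even cycles.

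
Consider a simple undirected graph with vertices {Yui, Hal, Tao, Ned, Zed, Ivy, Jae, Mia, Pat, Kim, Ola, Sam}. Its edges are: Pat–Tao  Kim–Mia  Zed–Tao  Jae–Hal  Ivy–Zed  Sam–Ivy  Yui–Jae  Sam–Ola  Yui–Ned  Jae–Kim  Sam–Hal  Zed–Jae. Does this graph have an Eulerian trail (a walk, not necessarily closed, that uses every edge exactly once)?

No

Degrees: Yui:2, Hal:2, Tao:2, Ned:1, Zed:3, Ivy:2, Jae:4, Mia:1, Pat:1, Kim:2, Ola:1, Sam:3
Odd-degree vertices: Ned, Zed, Mia, Pat, Ola, Sam (6 total).
An Eulerian trail requires 0 or 2 odd-degree vertices; here there are 6.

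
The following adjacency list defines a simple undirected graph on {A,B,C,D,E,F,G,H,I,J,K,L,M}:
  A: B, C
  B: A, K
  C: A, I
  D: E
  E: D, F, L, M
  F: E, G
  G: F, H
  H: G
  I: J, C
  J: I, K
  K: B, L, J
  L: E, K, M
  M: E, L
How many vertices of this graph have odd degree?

Degrees: A:2, B:2, C:2, D:1, E:4, F:2, G:2, H:1, I:2, J:2, K:3, L:3, M:2
Odd-degree vertices: D, H, K, L.

4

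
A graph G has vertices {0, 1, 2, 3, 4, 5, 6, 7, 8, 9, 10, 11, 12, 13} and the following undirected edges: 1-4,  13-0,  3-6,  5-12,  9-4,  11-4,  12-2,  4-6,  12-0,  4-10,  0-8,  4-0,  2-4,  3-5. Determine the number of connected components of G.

Component: {7}
Component: {0, 1, 2, 3, 4, 5, 6, 8, 9, 10, 11, 12, 13}

2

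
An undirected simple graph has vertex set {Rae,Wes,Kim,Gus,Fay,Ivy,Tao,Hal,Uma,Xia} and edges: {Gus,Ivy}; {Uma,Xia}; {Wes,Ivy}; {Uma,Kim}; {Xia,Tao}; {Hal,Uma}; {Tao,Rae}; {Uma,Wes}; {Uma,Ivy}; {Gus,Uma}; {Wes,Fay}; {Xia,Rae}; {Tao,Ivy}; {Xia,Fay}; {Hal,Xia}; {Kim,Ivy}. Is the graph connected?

Yes

Starting from Rae and exploring outward reaches every vertex (Rae, Tao, Xia, Ivy, Uma, Hal, Fay, Wes, Kim, Gus); the graph is connected.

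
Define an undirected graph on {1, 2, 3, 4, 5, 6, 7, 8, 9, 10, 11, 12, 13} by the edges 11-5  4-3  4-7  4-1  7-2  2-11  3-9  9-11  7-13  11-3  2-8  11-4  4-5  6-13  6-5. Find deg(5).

3

Neighbors of 5: 4, 6, 11.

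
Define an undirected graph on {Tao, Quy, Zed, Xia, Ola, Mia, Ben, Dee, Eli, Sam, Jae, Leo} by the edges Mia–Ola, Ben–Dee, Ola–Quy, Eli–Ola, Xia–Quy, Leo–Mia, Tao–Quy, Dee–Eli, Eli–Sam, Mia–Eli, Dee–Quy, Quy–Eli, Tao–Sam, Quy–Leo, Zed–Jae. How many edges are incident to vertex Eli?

Neighbors of Eli: Quy, Ola, Mia, Dee, Sam.

5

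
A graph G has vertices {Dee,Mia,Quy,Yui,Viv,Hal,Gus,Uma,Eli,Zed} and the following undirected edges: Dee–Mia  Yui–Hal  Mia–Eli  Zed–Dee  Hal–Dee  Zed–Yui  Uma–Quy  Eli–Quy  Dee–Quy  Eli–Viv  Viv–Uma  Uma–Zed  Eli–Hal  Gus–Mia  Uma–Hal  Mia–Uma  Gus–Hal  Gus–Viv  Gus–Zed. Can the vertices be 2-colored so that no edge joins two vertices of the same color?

A valid 2-coloring puts {Mia, Quy, Viv, Hal, Zed} on one side and {Dee, Yui, Gus, Uma, Eli} on the other; every edge crosses between the two sides.

Yes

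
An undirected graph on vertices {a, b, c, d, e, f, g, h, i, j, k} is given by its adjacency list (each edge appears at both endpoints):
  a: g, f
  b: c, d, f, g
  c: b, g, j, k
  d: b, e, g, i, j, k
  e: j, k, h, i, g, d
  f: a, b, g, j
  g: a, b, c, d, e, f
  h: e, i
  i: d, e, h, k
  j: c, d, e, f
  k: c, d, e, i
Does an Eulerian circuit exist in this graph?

Yes

Degrees: a:2, b:4, c:4, d:6, e:6, f:4, g:6, h:2, i:4, j:4, k:4
All degrees are even and the non-isolated vertices are connected — an Eulerian circuit exists.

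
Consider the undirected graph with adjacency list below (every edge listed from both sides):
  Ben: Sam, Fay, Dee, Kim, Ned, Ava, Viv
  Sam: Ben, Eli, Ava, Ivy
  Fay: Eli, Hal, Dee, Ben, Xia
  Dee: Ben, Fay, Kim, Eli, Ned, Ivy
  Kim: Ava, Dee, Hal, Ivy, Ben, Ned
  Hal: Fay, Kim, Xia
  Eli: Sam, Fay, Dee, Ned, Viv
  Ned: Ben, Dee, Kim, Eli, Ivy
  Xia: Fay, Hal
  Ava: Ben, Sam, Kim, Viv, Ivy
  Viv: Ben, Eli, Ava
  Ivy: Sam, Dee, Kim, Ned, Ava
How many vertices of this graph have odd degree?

Degrees: Ben:7, Sam:4, Fay:5, Dee:6, Kim:6, Hal:3, Eli:5, Ned:5, Xia:2, Ava:5, Viv:3, Ivy:5
Odd-degree vertices: Ben, Fay, Hal, Eli, Ned, Ava, Viv, Ivy.

8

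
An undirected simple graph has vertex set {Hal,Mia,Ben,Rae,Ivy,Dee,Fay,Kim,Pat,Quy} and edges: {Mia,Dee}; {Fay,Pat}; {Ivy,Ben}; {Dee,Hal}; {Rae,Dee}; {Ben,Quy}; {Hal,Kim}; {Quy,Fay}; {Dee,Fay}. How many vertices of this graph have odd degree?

Degrees: Hal:2, Mia:1, Ben:2, Rae:1, Ivy:1, Dee:4, Fay:3, Kim:1, Pat:1, Quy:2
Odd-degree vertices: Mia, Rae, Ivy, Fay, Kim, Pat.

6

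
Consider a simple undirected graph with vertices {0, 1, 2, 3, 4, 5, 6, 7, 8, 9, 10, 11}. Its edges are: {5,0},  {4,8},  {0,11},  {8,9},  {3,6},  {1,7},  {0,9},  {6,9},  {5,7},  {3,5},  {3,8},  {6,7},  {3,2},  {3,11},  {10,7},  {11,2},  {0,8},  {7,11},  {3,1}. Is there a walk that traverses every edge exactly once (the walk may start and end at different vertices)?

No

Degrees: 0:4, 1:2, 2:2, 3:6, 4:1, 5:3, 6:3, 7:5, 8:4, 9:3, 10:1, 11:4
Odd-degree vertices: 4, 5, 6, 7, 9, 10 (6 total).
With 6 odd-degree vertices (more than two), no single trail can use every edge.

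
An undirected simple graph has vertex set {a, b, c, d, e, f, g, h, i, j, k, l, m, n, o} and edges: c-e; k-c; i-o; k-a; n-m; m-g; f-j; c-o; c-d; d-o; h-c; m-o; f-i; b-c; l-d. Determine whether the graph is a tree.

No

The graph has 15 vertices and 15 edges.
A tree on 15 vertices has exactly 14 edges; this graph has 15, so it contains a cycle and is not a tree.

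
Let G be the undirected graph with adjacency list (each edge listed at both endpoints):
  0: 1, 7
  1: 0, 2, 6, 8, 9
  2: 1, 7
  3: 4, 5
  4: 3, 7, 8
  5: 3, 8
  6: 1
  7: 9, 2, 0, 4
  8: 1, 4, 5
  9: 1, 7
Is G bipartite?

7-4-8-1-9-7 is an odd cycle (length 5), and a bipartite graph can contain only even cycles.

No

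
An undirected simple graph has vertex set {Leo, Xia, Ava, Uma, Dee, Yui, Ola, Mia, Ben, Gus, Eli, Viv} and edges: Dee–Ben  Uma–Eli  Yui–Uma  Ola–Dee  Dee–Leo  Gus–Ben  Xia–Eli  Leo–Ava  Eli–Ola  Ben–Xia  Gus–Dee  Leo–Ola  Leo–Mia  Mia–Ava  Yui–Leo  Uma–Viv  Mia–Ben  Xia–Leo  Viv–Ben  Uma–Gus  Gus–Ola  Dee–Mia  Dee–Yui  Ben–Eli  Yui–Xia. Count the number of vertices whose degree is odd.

0

Degrees: Leo:6, Xia:4, Ava:2, Uma:4, Dee:6, Yui:4, Ola:4, Mia:4, Ben:6, Gus:4, Eli:4, Viv:2
Odd-degree vertices: none.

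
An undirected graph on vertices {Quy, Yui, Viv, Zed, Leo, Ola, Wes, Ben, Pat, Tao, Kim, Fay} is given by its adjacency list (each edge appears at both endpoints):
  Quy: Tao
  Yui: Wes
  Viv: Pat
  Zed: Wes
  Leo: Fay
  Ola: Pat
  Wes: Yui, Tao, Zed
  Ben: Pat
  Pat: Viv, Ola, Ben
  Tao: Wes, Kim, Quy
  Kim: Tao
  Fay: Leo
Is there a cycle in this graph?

No

|V| = 12, |E| = 9, number of components = 3.
A forest on 12 vertices with 3 components has exactly 9 edges, which matches — so no cycle.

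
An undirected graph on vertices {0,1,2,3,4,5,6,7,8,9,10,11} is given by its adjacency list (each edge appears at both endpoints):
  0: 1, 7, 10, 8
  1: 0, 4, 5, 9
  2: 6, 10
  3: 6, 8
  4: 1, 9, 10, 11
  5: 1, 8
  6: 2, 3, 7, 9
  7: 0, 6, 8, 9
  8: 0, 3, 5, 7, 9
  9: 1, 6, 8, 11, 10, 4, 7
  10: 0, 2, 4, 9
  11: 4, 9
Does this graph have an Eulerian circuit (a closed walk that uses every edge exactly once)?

Degrees: 0:4, 1:4, 2:2, 3:2, 4:4, 5:2, 6:4, 7:4, 8:5, 9:7, 10:4, 11:2
8, 9 have odd degree; an Eulerian circuit needs every degree to be even, so none exists.

No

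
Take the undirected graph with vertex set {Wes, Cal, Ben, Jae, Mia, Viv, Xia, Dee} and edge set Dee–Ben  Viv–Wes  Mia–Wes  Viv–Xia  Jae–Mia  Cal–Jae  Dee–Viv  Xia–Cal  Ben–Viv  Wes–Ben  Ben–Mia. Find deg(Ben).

4

Neighbors of Ben: Wes, Mia, Viv, Dee.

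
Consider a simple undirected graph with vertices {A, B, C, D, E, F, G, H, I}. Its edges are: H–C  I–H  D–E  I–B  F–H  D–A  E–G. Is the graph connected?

Component: {A, D, E, G}
Component: {B, C, F, H, I}
No edge joins these 2 groups, so the graph is disconnected.

No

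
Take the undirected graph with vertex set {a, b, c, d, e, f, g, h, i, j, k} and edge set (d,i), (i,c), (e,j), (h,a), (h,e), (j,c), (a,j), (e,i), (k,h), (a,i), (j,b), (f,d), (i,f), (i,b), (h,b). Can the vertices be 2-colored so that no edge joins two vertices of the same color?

The cycle f-d-i-f has length 3, which is odd, so the graph is not bipartite.

No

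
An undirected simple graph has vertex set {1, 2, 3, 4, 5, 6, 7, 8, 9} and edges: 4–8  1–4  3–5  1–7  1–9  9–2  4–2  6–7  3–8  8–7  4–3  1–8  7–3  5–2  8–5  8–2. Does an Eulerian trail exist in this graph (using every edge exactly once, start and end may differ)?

Yes

Degrees: 1:4, 2:4, 3:4, 4:4, 5:3, 6:1, 7:4, 8:6, 9:2
Odd-degree vertices: 5, 6 (2 total).
With 2 odd-degree vertices and all edges in one connected piece, an Eulerian trail exists (from 5 to 6).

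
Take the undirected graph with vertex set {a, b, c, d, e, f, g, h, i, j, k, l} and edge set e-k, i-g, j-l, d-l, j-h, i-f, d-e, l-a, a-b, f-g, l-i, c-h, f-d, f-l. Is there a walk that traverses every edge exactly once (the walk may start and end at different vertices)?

No

Degrees: a:2, b:1, c:1, d:3, e:2, f:4, g:2, h:2, i:3, j:2, k:1, l:5
Odd-degree vertices: b, c, d, i, k, l (6 total).
An Eulerian trail requires 0 or 2 odd-degree vertices; here there are 6.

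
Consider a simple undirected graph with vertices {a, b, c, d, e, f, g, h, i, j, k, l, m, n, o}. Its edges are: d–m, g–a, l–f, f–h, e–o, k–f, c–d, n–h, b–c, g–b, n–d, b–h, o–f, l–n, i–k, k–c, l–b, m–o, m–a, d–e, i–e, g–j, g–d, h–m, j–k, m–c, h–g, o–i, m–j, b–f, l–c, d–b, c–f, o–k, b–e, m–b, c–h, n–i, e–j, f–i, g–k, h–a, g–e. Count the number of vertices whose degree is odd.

Degrees: a:3, b:8, c:7, d:6, e:6, f:7, g:7, h:7, i:5, j:4, k:6, l:4, m:7, n:4, o:5
Odd-degree vertices: a, c, f, g, h, i, m, o.

8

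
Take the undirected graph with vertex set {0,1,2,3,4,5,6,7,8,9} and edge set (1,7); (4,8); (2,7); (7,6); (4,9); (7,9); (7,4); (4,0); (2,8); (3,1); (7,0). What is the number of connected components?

Component: {5}
Component: {0, 1, 2, 3, 4, 6, 7, 8, 9}

2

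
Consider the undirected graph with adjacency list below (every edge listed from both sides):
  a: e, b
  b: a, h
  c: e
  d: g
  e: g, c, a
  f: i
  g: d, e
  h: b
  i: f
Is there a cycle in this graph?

|V| = 9, |E| = 7, number of components = 2.
A forest on 9 vertices with 2 components has exactly 7 edges, which matches — so no cycle.

No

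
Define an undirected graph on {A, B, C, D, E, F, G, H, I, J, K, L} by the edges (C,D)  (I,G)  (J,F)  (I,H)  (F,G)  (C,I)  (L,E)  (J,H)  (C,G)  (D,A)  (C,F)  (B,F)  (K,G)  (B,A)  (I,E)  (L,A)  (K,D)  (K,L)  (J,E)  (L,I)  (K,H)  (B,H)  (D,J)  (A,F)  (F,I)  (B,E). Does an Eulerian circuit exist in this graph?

Degrees: A:4, B:4, C:4, D:4, E:4, F:6, G:4, H:4, I:6, J:4, K:4, L:4
All degrees are even and the non-isolated vertices are connected — an Eulerian circuit exists.

Yes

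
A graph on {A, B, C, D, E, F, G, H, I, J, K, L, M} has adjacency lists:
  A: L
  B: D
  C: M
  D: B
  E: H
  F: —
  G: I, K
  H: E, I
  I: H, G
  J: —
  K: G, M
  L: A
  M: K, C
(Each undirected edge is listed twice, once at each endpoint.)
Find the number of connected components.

Component: {F}
Component: {J}
Component: {A, L}
Component: {B, D}
Component: {C, E, G, H, I, K, M}

5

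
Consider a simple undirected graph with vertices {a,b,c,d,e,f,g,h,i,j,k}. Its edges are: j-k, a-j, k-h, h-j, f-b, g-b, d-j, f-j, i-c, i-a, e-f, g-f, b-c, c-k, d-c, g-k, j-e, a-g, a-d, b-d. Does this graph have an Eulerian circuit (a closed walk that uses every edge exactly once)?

Degrees: a:4, b:4, c:4, d:4, e:2, f:4, g:4, h:2, i:2, j:6, k:4
All degrees are even and the non-isolated vertices are connected — an Eulerian circuit exists.

Yes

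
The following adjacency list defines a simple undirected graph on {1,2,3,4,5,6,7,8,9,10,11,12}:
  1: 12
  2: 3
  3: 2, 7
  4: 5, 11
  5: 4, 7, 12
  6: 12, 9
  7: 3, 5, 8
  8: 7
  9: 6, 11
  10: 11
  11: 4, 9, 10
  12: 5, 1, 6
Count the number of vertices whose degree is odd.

Degrees: 1:1, 2:1, 3:2, 4:2, 5:3, 6:2, 7:3, 8:1, 9:2, 10:1, 11:3, 12:3
Odd-degree vertices: 1, 2, 5, 7, 8, 10, 11, 12.

8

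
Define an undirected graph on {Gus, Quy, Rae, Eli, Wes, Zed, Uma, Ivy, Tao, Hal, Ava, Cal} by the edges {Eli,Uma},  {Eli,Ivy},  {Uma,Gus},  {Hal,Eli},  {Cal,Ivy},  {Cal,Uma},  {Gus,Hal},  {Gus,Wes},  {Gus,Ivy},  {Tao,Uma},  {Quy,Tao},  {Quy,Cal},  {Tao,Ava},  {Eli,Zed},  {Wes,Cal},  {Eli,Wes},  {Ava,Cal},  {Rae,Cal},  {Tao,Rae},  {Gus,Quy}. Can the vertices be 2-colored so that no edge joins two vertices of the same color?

Yes

Color {Quy, Rae, Wes, Zed, Uma, Ivy, Hal, Ava} black and {Gus, Eli, Tao, Cal} white. No edge joins two same-colored vertices, so the graph is bipartite.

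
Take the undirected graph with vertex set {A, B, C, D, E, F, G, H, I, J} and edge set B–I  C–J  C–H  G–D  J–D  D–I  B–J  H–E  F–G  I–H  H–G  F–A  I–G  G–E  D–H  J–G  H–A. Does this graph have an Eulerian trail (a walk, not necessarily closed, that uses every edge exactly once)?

Degrees: A:2, B:2, C:2, D:4, E:2, F:2, G:6, H:6, I:4, J:4
Odd-degree vertices: none (0 total).
The non-isolated vertices are connected and exactly 0 have odd degree, so an Eulerian trail exists.

Yes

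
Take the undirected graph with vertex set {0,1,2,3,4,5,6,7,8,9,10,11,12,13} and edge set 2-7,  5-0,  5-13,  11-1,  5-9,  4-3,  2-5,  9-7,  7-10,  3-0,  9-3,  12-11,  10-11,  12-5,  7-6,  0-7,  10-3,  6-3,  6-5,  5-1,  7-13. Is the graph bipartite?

Yes

A valid 2-coloring puts {3, 5, 7, 8, 11} on one side and {0, 1, 2, 4, 6, 9, 10, 12, 13} on the other; every edge crosses between the two sides.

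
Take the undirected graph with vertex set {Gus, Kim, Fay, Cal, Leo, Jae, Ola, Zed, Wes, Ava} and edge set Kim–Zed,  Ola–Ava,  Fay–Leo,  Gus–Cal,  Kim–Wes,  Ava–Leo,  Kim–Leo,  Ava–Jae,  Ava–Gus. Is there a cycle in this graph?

No

|V| = 10, |E| = 9, number of components = 1.
A forest on 10 vertices with 1 component has exactly 9 edges, which matches — so no cycle.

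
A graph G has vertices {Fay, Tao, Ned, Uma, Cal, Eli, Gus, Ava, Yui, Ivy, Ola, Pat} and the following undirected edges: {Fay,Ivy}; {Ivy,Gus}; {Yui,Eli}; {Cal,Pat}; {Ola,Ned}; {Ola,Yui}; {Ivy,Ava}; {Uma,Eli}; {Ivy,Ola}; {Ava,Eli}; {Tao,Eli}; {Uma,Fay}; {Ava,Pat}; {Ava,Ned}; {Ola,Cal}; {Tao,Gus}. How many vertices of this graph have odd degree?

Degrees: Fay:2, Tao:2, Ned:2, Uma:2, Cal:2, Eli:4, Gus:2, Ava:4, Yui:2, Ivy:4, Ola:4, Pat:2
Odd-degree vertices: none.

0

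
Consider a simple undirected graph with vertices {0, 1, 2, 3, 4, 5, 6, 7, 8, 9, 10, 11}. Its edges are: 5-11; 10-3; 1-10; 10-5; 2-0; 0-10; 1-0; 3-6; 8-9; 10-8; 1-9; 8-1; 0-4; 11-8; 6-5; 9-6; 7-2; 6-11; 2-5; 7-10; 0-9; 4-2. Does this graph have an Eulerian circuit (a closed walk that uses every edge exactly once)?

No

Degrees: 0:5, 1:4, 2:4, 3:2, 4:2, 5:4, 6:4, 7:2, 8:4, 9:4, 10:6, 11:3
0, 11 have odd degree; an Eulerian circuit needs every degree to be even, so none exists.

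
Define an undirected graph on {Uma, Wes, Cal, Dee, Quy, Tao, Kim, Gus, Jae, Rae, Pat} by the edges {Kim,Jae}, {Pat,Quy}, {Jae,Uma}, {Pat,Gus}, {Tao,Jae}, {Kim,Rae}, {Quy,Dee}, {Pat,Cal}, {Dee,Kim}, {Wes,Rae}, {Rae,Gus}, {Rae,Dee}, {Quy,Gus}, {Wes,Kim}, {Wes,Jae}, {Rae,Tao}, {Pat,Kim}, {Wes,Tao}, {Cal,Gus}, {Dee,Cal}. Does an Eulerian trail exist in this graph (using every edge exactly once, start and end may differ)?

No

Degrees: Uma:1, Wes:4, Cal:3, Dee:4, Quy:3, Tao:3, Kim:5, Gus:4, Jae:4, Rae:5, Pat:4
Odd-degree vertices: Uma, Cal, Quy, Tao, Kim, Rae (6 total).
With 6 odd-degree vertices (more than two), no single trail can use every edge.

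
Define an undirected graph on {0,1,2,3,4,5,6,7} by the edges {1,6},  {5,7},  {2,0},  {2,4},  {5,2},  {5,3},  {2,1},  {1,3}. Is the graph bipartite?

Color {2, 3, 6, 7} black and {0, 1, 4, 5} white. No edge joins two same-colored vertices, so the graph is bipartite.

Yes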